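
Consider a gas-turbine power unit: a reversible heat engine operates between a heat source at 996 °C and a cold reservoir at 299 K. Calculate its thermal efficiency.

η ≈ 0.7644

T_H = 996 °C → 996 + 273.15 = 1269.15 K.
η_rev = 1 − T_C/T_H = 1 − 299.00/1269.15 = 0.7644.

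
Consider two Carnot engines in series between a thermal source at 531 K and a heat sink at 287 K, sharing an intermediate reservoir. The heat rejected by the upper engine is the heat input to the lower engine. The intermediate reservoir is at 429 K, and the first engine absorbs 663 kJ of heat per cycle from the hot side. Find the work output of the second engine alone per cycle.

W₂ ≈ 177.3 kJ

Heat entering the second stage: Q_m = Q_H·(T_m/T_H) = 663 × 429.00/531.00 = 535.6 kJ.
Second-stage efficiency η₂ = 1 − T_C/T_m = 1 − 287.00/429.00 = 0.3310, so W₂ = η₂·Q_m = 177.3 kJ.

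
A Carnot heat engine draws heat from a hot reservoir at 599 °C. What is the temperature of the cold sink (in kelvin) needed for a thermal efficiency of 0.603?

T_H = 599 °C → 599 + 273.15 = 872.15 K.
From η = 1 − T_C/T_H, T_C = T_H·(1 − η) = 872.15 × (1 − 0.603) = 346 K.

T_C ≈ 346 K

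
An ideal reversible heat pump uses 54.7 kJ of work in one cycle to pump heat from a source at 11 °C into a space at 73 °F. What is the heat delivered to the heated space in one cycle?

Q_H ≈ 1370 kJ

T_H = 73 °F → (73 − 32) × 5/9 = 22.78 °C = 295.93 K.
T_C = 11 °C → 11 + 273.15 = 284.15 K.
COP_HP = T_H/(T_H − T_C) = 295.93/11.78 = 25.1259.
Q_H = COP_HP · W = 25.1259 × 54.7 = 1370 kJ.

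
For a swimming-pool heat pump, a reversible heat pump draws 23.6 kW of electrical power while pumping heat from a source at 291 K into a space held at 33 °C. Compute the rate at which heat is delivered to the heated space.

Q̇_H ≈ 476.9 kW

T_H = 33 °C → 33 + 273.15 = 306.15 K.
For a reversible heat pump, COP_HP = T_H/(T_H − T_C) = 306.15/15.15 = 20.2079.
Q_H = COP_HP · W = 20.2079 × 23.6 = 476.9 kW.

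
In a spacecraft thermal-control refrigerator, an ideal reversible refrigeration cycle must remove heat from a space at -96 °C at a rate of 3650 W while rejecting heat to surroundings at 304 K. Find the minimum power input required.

Ẇ_in ≈ 2610 W

T_C = -96 °C → -96 + 273.15 = 177.15 K.
Carnot COP: COP_R = T_C/(T_H − T_C) = 177.15/126.85 = 1.3965.
W = Q_C/COP_R = 3650/1.3965 = 2610 W.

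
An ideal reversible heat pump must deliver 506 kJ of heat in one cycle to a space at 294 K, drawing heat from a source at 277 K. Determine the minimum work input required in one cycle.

Reversible heating COP: COP_HP = T_H/(T_H − T_C) = 294.00/17.00 = 17.2941.
W = Q_H/COP_HP = 506/17.2941 = 29.26 kJ.

W_in ≈ 29.26 kJ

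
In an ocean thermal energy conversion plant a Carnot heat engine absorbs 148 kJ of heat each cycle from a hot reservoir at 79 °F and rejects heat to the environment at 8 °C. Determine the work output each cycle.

W ≈ 8.96 kJ

T_H = 79 °F → (79 − 32) × 5/9 = 26.11 °C = 299.26 K.
T_C = 8 °C → 8 + 273.15 = 281.15 K.
η_rev = 1 − T_C/T_H = 1 − 281.15/299.26 = 0.0605.
W = η·Q_H = 0.0605 × 148 = 8.96 kJ.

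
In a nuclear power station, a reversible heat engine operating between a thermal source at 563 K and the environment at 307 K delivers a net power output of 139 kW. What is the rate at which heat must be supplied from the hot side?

Q̇_H ≈ 306 kW

η_rev = 1 − T_C/T_H = 1 − 307.00/563.00 = 0.4547.
Q_H = W/η = 139/0.4547 = 306 kW.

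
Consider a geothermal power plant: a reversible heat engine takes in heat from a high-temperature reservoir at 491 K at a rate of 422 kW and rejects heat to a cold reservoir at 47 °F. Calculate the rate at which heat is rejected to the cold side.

Q̇_C ≈ 241.9 kW

T_C = 47 °F → (47 − 32) × 5/9 = 8.33 °C = 281.48 K.
Since the cycle is reversible, η = 1 − T_C/T_H = 1 − 281.48/491.00 = 0.4267.
For a reversible cycle Q_C/Q_H = T_C/T_H, so Q_C = 422 × 281.48/491.00 = 241.9 kW.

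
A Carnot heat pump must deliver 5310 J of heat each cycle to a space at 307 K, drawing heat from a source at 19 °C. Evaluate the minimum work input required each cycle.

T_C = 19 °C → 19 + 273.15 = 292.15 K.
COP_HP = T_H/(T_H − T_C) = 307.00/14.85 = 20.6734.
W = Q_H/COP_HP = 5310/20.6734 = 257 J.

W_in ≈ 257 J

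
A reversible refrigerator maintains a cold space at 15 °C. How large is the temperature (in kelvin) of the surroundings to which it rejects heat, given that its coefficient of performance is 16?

T_H ≈ 306 K

T_C = 15 °C → 15 + 273.15 = 288.15 K.
COP_R = T_C/(T_H − T_C) ⇒ T_H = T_C·(1 + 1/COP_R) = 288.15 × (1 + 1/16) = 306 K.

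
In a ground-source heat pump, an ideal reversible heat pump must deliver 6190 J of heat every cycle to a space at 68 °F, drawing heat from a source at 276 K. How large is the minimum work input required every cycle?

W_in ≈ 362.1 J

T_H = 68 °F → (68 − 32) × 5/9 = 20.00 °C = 293.15 K.
Reversible heating COP: COP_HP = T_H/(T_H − T_C) = 293.15/17.15 = 17.0933.
W = Q_H/COP_HP = 6190/17.0933 = 362.1 J.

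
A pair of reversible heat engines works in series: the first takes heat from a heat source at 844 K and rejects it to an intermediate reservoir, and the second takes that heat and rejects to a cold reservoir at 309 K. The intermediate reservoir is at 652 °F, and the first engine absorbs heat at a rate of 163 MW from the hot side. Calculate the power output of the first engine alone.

T_m = 652 °F → (652 − 32) × 5/9 = 344.44 °C = 617.59 K.
First-stage efficiency η₁ = 1 − T_m/T_H = 1 − 617.59/844.00 = 0.2683.
W₁ = η₁·Q_H = 0.2683 × 163 = 43.73 MW.

Ẇ₁ ≈ 43.73 MW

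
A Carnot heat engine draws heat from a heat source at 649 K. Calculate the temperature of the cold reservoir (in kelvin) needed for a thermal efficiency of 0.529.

T_C ≈ 306 K

From η = 1 − T_C/T_H, T_C = T_H·(1 − η) = 649.00 × (1 − 0.529) = 306 K.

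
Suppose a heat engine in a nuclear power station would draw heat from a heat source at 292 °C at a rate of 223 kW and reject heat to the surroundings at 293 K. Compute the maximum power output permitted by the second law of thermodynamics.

Ẇ_max ≈ 107.4 kW

T_H = 292 °C → 292 + 273.15 = 565.15 K.
The second-law ceiling is the Carnot efficiency, η_max = 1 − T_C/T_H = 1 − 293.00/565.15 = 0.4816.
W_max = η_max · Q_H = 0.4816 × 223 = 107.4 kW.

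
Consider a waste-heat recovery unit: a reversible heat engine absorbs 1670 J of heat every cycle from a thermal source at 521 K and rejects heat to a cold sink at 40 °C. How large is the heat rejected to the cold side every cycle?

T_C = 40 °C → 40 + 273.15 = 313.15 K.
The Carnot efficiency is η = 1 − T_C/T_H = 1 − 313.15/521.00 = 0.3989.
For a reversible cycle Q_C/Q_H = T_C/T_H, so Q_C = 1670 × 313.15/521.00 = 1000 J.

Q_C ≈ 1000 J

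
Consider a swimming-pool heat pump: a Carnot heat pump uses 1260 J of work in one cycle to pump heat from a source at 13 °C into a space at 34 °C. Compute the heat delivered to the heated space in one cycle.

Q_H ≈ 18400 J

T_H = 34 °C → 34 + 273.15 = 307.15 K.
T_C = 13 °C → 13 + 273.15 = 286.15 K.
For a reversible heat pump, COP_HP = T_H/(T_H − T_C) = 307.15/21.00 = 14.6262.
Q_H = COP_HP · W = 14.6262 × 1260 = 18400 J.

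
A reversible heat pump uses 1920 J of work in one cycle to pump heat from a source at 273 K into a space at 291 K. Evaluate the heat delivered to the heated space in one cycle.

Q_H ≈ 31000 J

The Carnot heat-pump COP is COP_HP = T_H/(T_H − T_C) = 291.00/18.00 = 16.1667.
Q_H = COP_HP · W = 16.1667 × 1920 = 31000 J.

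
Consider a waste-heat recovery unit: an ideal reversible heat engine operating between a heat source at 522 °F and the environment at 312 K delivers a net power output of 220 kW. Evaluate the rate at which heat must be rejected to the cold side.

T_H = 522 °F → (522 − 32) × 5/9 = 272.22 °C = 545.37 K.
Carnot efficiency: η = 1 − T_C/T_H = 1 − 312.00/545.37 = 0.4279.
Since Q_C/Q_H = T_C/T_H and Q_H = W/η, Q_C = W·T_C/(T_H − T_C) = 220 × 312.00/233.37 = 294 kW.

Q̇_C ≈ 294 kW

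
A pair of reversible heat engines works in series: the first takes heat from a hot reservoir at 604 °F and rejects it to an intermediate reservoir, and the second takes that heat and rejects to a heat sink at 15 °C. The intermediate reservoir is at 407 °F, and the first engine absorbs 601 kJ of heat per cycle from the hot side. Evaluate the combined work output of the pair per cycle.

T_H = 604 °F → (604 − 32) × 5/9 = 317.78 °C = 590.93 K.
T_C = 15 °C → 15 + 273.15 = 288.15 K.
Two reversible stages in series are equivalent to a single Carnot engine between T_H and T_C, so η_total = 1 − T_C/T_H = 1 − 288.15/590.93 = 0.5124.
W_total = η_total · Q_H = 0.5124 × 601 = 308 kJ.

W_total ≈ 308 kJ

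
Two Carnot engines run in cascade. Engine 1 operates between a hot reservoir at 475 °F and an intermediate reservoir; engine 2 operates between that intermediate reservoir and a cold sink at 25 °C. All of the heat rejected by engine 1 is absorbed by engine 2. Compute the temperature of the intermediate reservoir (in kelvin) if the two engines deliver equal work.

T_m ≈ 408.7 K

T_H = 475 °F → (475 − 32) × 5/9 = 246.11 °C = 519.26 K.
T_C = 25 °C → 25 + 273.15 = 298.15 K.
For reversible stages Q_m = Q_H·(T_m/T_H). Setting W₁ = Q_H(1 − T_m/T_H) equal to W₂ = Q_m(1 − T_C/T_m) = Q_H·(T_m − T_C)/T_H gives T_H − T_m = T_m − T_C, so T_m = (T_H + T_C)/2 = (519.26 + 298.15)/2 = 408.7 K.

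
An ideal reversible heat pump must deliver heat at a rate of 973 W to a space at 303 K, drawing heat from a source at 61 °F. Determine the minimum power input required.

Ẇ_in ≈ 44.1 W

T_C = 61 °F → (61 − 32) × 5/9 = 16.11 °C = 289.26 K.
COP_HP = T_H/(T_H − T_C) = 303.00/13.74 = 22.0542.
W = Q_H/COP_HP = 973/22.0542 = 44.1 W.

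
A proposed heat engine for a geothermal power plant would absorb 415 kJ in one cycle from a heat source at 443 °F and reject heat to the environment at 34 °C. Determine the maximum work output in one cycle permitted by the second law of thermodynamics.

W_max ≈ 161 kJ

T_H = 443 °F → (443 − 32) × 5/9 = 228.33 °C = 501.48 K.
T_C = 34 °C → 34 + 273.15 = 307.15 K.
No engine can exceed the Carnot limit: η_max = 1 − T_C/T_H = 1 − 307.15/501.48 = 0.3875.
W_max = η_max · Q_H = 0.3875 × 415 = 161 kJ.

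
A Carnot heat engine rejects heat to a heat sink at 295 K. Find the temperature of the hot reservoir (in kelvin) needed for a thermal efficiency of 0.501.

T_H ≈ 591.2 K

From η = 1 − T_C/T_H, solving for T_H gives T_H = T_C/(1 − η) = 295.00/(1 − 0.501) = 591.2 K.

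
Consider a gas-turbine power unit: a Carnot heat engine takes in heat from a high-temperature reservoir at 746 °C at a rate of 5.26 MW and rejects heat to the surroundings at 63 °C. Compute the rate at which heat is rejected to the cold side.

Q̇_C ≈ 1.73 MW

T_H = 746 °C → 746 + 273.15 = 1019.15 K.
T_C = 63 °C → 63 + 273.15 = 336.15 K.
The Carnot efficiency is η = 1 − T_C/T_H = 1 − 336.15/1019.15 = 0.6702.
For a reversible cycle Q_C/Q_H = T_C/T_H, so Q_C = 5.26 × 336.15/1019.15 = 1.73 MW.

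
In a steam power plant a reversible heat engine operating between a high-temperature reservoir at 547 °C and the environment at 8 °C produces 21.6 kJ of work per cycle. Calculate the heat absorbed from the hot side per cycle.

Q_H ≈ 32.87 kJ

T_H = 547 °C → 547 + 273.15 = 820.15 K.
T_C = 8 °C → 8 + 273.15 = 281.15 K.
η_rev = 1 − T_C/T_H = 1 − 281.15/820.15 = 0.6572.
Q_H = W/η = 21.6/0.6572 = 32.87 kJ.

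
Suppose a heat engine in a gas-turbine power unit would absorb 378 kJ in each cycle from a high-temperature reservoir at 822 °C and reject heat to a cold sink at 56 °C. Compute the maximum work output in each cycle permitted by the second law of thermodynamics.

T_H = 822 °C → 822 + 273.15 = 1095.15 K.
T_C = 56 °C → 56 + 273.15 = 329.15 K.
No engine can exceed the Carnot limit: η_max = 1 − T_C/T_H = 1 − 329.15/1095.15 = 0.6994.
W_max = η_max · Q_H = 0.6994 × 378 = 264 kJ.

W_max ≈ 264 kJ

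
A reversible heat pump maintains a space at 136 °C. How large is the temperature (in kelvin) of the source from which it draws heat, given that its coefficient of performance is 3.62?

T_C ≈ 296 K

T_H = 136 °C → 136 + 273.15 = 409.15 K.
COP_HP = T_H/(T_H − T_C) ⇒ T_C = T_H·(COP_HP − 1)/COP_HP = 409.15 × (3.62 − 1)/3.62 = 296 K.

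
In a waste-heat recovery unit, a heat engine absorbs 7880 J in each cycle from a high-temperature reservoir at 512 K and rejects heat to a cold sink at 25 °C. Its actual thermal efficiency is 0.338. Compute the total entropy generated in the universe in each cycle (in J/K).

ΔS_univ ≈ 2.106 J/K

T_C = 25 °C → 25 + 273.15 = 298.15 K.
W = η·Q_H = 0.338 × 7880 = 2663 J, so Q_C = Q_H − W = 5217 J.
Reservoir entropy changes: ΔS_H = −Q_H/T_H = −7880/512.00 = -15.39 J/K and ΔS_C = +Q_C/T_C = 5217/298.15 = 17.50 J/K.
ΔS_univ = −Q_H/T_H + Q_C/T_C = 2.106 J/K (> 0, since η = 0.338 < η_Carnot = 0.418).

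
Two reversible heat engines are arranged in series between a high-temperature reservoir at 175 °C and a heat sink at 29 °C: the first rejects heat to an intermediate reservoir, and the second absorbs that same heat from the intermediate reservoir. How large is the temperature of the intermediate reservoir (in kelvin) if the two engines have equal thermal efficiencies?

T_m ≈ 368 K

T_H = 175 °C → 175 + 273.15 = 448.15 K.
T_C = 29 °C → 29 + 273.15 = 302.15 K.
Equal efficiencies require 1 − T_m/T_H = 1 − T_C/T_m, i.e. T_m/T_H = T_C/T_m, so T_m = √(T_H·T_C) = √(448.15 × 302.15) = 368 K.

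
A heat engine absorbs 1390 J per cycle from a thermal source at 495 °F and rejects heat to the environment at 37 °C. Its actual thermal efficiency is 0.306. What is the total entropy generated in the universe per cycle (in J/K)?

T_H = 495 °F → (495 − 32) × 5/9 = 257.22 °C = 530.37 K.
T_C = 37 °C → 37 + 273.15 = 310.15 K.
W = η·Q_H = 0.306 × 1390 = 425.3 J, so Q_C = Q_H − W = 964.7 J.
The hot reservoir loses entropy Q_H/T_H = 1390/530.37 = 2.621 J/K; the cold reservoir gains Q_C/T_C = 964.7/310.15 = 3.110 J/K.
ΔS_univ = −Q_H/T_H + Q_C/T_C = 0.490 J/K (> 0, since η = 0.306 < η_Carnot = 0.415).

ΔS_univ ≈ 0.490 J/K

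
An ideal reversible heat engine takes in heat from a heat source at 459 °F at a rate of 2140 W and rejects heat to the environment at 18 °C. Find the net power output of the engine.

T_H = 459 °F → (459 − 32) × 5/9 = 237.22 °C = 510.37 K.
T_C = 18 °C → 18 + 273.15 = 291.15 K.
Carnot efficiency: η = 1 − T_C/T_H = 1 − 291.15/510.37 = 0.4295.
W = η·Q_H = 0.4295 × 2140 = 919 W.

Ẇ ≈ 919 W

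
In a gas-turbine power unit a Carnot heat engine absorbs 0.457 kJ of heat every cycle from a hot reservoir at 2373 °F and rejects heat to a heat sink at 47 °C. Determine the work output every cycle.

T_H = 2373 °F → (2373 − 32) × 5/9 = 1300.56 °C = 1573.71 K.
T_C = 47 °C → 47 + 273.15 = 320.15 K.
η_rev = 1 − T_C/T_H = 1 − 320.15/1573.71 = 0.7966.
W = η·Q_H = 0.7966 × 0.457 = 0.364 kJ.

W ≈ 0.364 kJ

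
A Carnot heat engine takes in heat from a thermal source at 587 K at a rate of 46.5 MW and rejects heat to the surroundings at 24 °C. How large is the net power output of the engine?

T_C = 24 °C → 24 + 273.15 = 297.15 K.
The Carnot efficiency is η = 1 − T_C/T_H = 1 − 297.15/587.00 = 0.4938.
W = η·Q_H = 0.4938 × 46.5 = 22.96 MW.

Ẇ ≈ 22.96 MW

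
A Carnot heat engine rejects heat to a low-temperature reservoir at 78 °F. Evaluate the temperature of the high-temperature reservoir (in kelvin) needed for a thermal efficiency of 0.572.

T_C = 78 °F → (78 − 32) × 5/9 = 25.56 °C = 298.71 K.
From η = 1 − T_C/T_H, solving for T_H gives T_H = T_C/(1 − η) = 298.71/(1 − 0.572) = 698 K.

T_H ≈ 698 K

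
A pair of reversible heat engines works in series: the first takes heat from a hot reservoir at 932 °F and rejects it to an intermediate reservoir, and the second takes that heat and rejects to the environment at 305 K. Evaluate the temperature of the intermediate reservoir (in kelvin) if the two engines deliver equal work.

T_m ≈ 539 K

T_H = 932 °F → (932 − 32) × 5/9 = 500.00 °C = 773.15 K.
For reversible stages Q_m = Q_H·(T_m/T_H). Setting W₁ = Q_H(1 − T_m/T_H) equal to W₂ = Q_m(1 − T_C/T_m) = Q_H·(T_m − T_C)/T_H gives T_H − T_m = T_m − T_C, so T_m = (T_H + T_C)/2 = (773.15 + 305.00)/2 = 539 K.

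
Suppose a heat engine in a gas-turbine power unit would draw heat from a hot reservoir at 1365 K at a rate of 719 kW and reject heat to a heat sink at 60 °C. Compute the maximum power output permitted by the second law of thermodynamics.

Ẇ_max ≈ 544 kW

T_C = 60 °C → 60 + 273.15 = 333.15 K.
No engine can exceed the Carnot limit: η_max = 1 − T_C/T_H = 1 − 333.15/1365.00 = 0.7559.
W_max = η_max · Q_H = 0.7559 × 719 = 544 kW.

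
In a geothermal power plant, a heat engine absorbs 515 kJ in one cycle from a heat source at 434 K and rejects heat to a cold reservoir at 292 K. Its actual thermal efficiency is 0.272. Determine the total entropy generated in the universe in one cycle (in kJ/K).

W = η·Q_H = 0.272 × 515 = 140.1 kJ, so Q_C = Q_H − W = 374.9 kJ.
Reservoir entropy changes: ΔS_H = −Q_H/T_H = −515/434.00 = -1.187 kJ/K and ΔS_C = +Q_C/T_C = 374.9/292.00 = 1.284 kJ/K.
ΔS_univ = −Q_H/T_H + Q_C/T_C = 0.0973 kJ/K (> 0, since η = 0.272 < η_Carnot = 0.327).

ΔS_univ ≈ 0.0973 kJ/K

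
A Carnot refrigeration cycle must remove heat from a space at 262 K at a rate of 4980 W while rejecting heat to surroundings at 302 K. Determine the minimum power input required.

For a reversible refrigerator, COP_R = T_C/(T_H − T_C) = 262.00/40.00 = 6.5500.
W = Q_C/COP_R = 4980/6.5500 = 760 W.

Ẇ_in ≈ 760 W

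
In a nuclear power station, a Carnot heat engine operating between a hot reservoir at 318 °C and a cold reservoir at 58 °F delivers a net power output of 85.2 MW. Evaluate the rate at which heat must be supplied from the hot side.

T_H = 318 °C → 318 + 273.15 = 591.15 K.
T_C = 58 °F → (58 − 32) × 5/9 = 14.44 °C = 287.59 K.
For a reversible engine, η = 1 − T_C/T_H = 1 − 287.59/591.15 = 0.5135.
Q_H = W/η = 85.2/0.5135 = 166 MW.

Q̇_H ≈ 166 MW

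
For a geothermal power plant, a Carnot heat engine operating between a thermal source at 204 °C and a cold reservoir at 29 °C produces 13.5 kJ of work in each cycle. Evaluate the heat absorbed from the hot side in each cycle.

T_H = 204 °C → 204 + 273.15 = 477.15 K.
T_C = 29 °C → 29 + 273.15 = 302.15 K.
For a reversible engine, η = 1 − T_C/T_H = 1 − 302.15/477.15 = 0.3668.
Q_H = W/η = 13.5/0.3668 = 36.8 kJ.

Q_H ≈ 36.8 kJ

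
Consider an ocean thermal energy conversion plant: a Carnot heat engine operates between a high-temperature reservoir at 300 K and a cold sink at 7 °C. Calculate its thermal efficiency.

η ≈ 0.0662

T_C = 7 °C → 7 + 273.15 = 280.15 K.
The Carnot efficiency is η = 1 − T_C/T_H = 1 − 280.15/300.00 = 0.0662.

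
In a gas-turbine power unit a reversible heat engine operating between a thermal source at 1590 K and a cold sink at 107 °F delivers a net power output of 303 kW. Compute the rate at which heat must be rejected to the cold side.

T_C = 107 °F → (107 − 32) × 5/9 = 41.67 °C = 314.82 K.
Carnot efficiency: η = 1 − T_C/T_H = 1 − 314.82/1590.00 = 0.8020.
Since Q_C/Q_H = T_C/T_H and Q_H = W/η, Q_C = W·T_C/(T_H − T_C) = 303 × 314.82/1275.18 = 74.8 kW.

Q̇_C ≈ 74.8 kW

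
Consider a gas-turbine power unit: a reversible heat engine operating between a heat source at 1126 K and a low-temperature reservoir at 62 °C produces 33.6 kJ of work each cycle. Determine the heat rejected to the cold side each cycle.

T_C = 62 °C → 62 + 273.15 = 335.15 K.
For a reversible engine, η = 1 − T_C/T_H = 1 − 335.15/1126.00 = 0.7024.
Since Q_C/Q_H = T_C/T_H and Q_H = W/η, Q_C = W·T_C/(T_H − T_C) = 33.6 × 335.15/790.85 = 14.2 kJ.

Q_C ≈ 14.2 kJ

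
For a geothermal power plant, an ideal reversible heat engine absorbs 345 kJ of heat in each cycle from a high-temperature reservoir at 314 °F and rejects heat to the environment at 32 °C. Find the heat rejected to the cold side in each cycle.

T_H = 314 °F → (314 − 32) × 5/9 = 156.67 °C = 429.82 K.
T_C = 32 °C → 32 + 273.15 = 305.15 K.
Carnot efficiency: η = 1 − T_C/T_H = 1 − 305.15/429.82 = 0.2900.
For a reversible cycle Q_C/Q_H = T_C/T_H, so Q_C = 345 × 305.15/429.82 = 245 kJ.

Q_C ≈ 245 kJ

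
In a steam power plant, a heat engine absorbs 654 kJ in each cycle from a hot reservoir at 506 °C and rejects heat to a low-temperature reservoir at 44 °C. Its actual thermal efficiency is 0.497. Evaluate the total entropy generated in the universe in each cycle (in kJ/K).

ΔS_univ ≈ 0.1979 kJ/K

T_H = 506 °C → 506 + 273.15 = 779.15 K.
T_C = 44 °C → 44 + 273.15 = 317.15 K.
W = η·Q_H = 0.497 × 654 = 325.0 kJ, so Q_C = Q_H − W = 329.0 kJ.
Reservoir entropy changes: ΔS_H = −Q_H/T_H = −654/779.15 = -0.8394 kJ/K and ΔS_C = +Q_C/T_C = 329.0/317.15 = 1.037 kJ/K.
ΔS_univ = −Q_H/T_H + Q_C/T_C = 0.1979 kJ/K (> 0, since η = 0.497 < η_Carnot = 0.593).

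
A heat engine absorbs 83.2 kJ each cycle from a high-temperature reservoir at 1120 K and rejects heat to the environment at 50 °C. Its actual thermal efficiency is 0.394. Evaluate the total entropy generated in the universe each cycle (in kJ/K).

ΔS_univ ≈ 0.0817 kJ/K

T_C = 50 °C → 50 + 273.15 = 323.15 K.
W = η·Q_H = 0.394 × 83.2 = 32.78 kJ, so Q_C = Q_H − W = 50.42 kJ.
Entropy balance on the reservoirs: −Q_H/T_H = -0.07429 kJ/K, +Q_C/T_C = 0.1560 kJ/K.
ΔS_univ = −Q_H/T_H + Q_C/T_C = 0.0817 kJ/K (> 0, since η = 0.394 < η_Carnot = 0.711).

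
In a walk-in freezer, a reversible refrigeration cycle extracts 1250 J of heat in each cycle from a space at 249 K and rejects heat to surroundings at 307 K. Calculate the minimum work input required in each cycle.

The reversible coefficient of performance is COP_R = T_C/(T_H − T_C) = 249.00/58.00 = 4.2931.
W = Q_C/COP_R = 1250/4.2931 = 291 J.

W_in ≈ 291 J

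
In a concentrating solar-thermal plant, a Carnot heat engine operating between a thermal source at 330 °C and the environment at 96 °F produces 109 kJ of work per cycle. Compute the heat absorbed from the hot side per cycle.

T_H = 330 °C → 330 + 273.15 = 603.15 K.
T_C = 96 °F → (96 − 32) × 5/9 = 35.56 °C = 308.71 K.
Since the cycle is reversible, η = 1 − T_C/T_H = 1 − 308.71/603.15 = 0.4882.
Q_H = W/η = 109/0.4882 = 223 kJ.

Q_H ≈ 223 kJ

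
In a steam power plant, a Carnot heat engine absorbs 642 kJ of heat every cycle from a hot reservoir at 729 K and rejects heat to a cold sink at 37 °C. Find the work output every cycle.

W ≈ 369 kJ

T_C = 37 °C → 37 + 273.15 = 310.15 K.
For a reversible engine, η = 1 − T_C/T_H = 1 − 310.15/729.00 = 0.5746.
W = η·Q_H = 0.5746 × 642 = 369 kJ.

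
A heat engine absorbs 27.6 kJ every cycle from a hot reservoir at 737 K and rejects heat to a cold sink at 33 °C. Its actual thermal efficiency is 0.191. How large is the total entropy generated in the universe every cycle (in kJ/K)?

T_C = 33 °C → 33 + 273.15 = 306.15 K.
W = η·Q_H = 0.191 × 27.6 = 5.272 kJ, so Q_C = Q_H − W = 22.33 kJ.
Reservoir entropy changes: ΔS_H = −Q_H/T_H = −27.6/737.00 = -0.03745 kJ/K and ΔS_C = +Q_C/T_C = 22.33/306.15 = 0.07293 kJ/K.
ΔS_univ = −Q_H/T_H + Q_C/T_C = 0.0355 kJ/K (> 0, since η = 0.191 < η_Carnot = 0.585).

ΔS_univ ≈ 0.0355 kJ/K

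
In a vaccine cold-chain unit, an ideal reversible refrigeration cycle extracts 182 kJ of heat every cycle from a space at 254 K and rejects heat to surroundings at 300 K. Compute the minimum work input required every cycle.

W_in ≈ 33.0 kJ

The reversible coefficient of performance is COP_R = T_C/(T_H − T_C) = 254.00/46.00 = 5.5217.
W = Q_C/COP_R = 182/5.5217 = 33.0 kJ.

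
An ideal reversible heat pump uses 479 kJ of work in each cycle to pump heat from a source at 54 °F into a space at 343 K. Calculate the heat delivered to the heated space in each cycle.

T_C = 54 °F → (54 − 32) × 5/9 = 12.22 °C = 285.37 K.
Reversible heating COP: COP_HP = T_H/(T_H − T_C) = 343.00/57.63 = 5.9520.
Q_H = COP_HP · W = 5.9520 × 479 = 2851 kJ.

Q_H ≈ 2851 kJ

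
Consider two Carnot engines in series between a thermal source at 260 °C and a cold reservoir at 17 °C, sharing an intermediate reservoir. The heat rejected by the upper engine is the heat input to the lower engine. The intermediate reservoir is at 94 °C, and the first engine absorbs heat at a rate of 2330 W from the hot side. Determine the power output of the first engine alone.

T_H = 260 °C → 260 + 273.15 = 533.15 K.
T_C = 17 °C → 17 + 273.15 = 290.15 K.
T_m = 94 °C → 94 + 273.15 = 367.15 K.
First-stage efficiency η₁ = 1 − T_m/T_H = 1 − 367.15/533.15 = 0.3114.
W₁ = η₁·Q_H = 0.3114 × 2330 = 725.5 W.

Ẇ₁ ≈ 725.5 W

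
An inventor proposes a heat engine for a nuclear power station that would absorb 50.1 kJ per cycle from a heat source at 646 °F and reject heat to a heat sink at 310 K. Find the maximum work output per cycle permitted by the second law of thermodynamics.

W_max ≈ 24.8 kJ

T_H = 646 °F → (646 − 32) × 5/9 = 341.11 °C = 614.26 K.
The upper bound on efficiency is η_max = 1 − T_C/T_H = 1 − 310.00/614.26 = 0.4953.
W_max = η_max · Q_H = 0.4953 × 50.1 = 24.8 kJ.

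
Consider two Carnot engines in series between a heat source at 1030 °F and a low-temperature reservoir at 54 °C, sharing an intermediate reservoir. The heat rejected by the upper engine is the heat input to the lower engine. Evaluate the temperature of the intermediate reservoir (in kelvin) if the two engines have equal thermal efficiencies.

T_H = 1030 °F → (1030 − 32) × 5/9 = 554.44 °C = 827.59 K.
T_C = 54 °C → 54 + 273.15 = 327.15 K.
Equal efficiencies require 1 − T_m/T_H = 1 − T_C/T_m, i.e. T_m/T_H = T_C/T_m, so T_m = √(T_H·T_C) = √(827.59 × 327.15) = 520 K.

T_m ≈ 520 K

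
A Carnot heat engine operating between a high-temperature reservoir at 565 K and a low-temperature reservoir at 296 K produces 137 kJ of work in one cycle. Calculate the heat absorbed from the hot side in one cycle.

Q_H ≈ 287.8 kJ

For a reversible engine, η = 1 − T_C/T_H = 1 − 296.00/565.00 = 0.4761.
Q_H = W/η = 137/0.4761 = 287.8 kJ.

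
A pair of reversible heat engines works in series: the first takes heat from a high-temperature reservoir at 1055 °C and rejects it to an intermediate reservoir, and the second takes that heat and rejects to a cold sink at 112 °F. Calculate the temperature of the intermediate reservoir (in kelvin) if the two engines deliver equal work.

T_m ≈ 823 K

T_H = 1055 °C → 1055 + 273.15 = 1328.15 K.
T_C = 112 °F → (112 − 32) × 5/9 = 44.44 °C = 317.59 K.
For reversible stages Q_m = Q_H·(T_m/T_H). Setting W₁ = Q_H(1 − T_m/T_H) equal to W₂ = Q_m(1 − T_C/T_m) = Q_H·(T_m − T_C)/T_H gives T_H − T_m = T_m − T_C, so T_m = (T_H + T_C)/2 = (1328.15 + 317.59)/2 = 823 K.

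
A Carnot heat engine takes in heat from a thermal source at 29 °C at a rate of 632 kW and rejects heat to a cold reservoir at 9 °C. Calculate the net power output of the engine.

T_H = 29 °C → 29 + 273.15 = 302.15 K.
T_C = 9 °C → 9 + 273.15 = 282.15 K.
Since the cycle is reversible, η = 1 − T_C/T_H = 1 − 282.15/302.15 = 0.0662.
W = η·Q_H = 0.0662 × 632 = 41.8 kW.

Ẇ ≈ 41.8 kW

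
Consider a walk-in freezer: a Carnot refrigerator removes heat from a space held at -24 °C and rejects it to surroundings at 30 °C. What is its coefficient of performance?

T_H = 30 °C → 30 + 273.15 = 303.15 K.
T_C = -24 °C → -24 + 273.15 = 249.15 K.
The reversible coefficient of performance is COP_R = T_C/(T_H − T_C) = 249.15/(303.15 − 249.15) = 4.614.

COP_R ≈ 4.614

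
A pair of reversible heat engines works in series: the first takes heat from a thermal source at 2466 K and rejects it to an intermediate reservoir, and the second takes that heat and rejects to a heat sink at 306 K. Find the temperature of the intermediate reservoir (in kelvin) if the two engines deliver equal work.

T_m ≈ 1386 K

For reversible stages Q_m = Q_H·(T_m/T_H). Setting W₁ = Q_H(1 − T_m/T_H) equal to W₂ = Q_m(1 − T_C/T_m) = Q_H·(T_m − T_C)/T_H gives T_H − T_m = T_m − T_C, so T_m = (T_H + T_C)/2 = (2466.00 + 306.00)/2 = 1386 K.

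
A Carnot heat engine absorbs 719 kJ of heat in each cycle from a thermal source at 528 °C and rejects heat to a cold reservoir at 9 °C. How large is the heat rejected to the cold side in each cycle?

Q_C ≈ 253 kJ

T_H = 528 °C → 528 + 273.15 = 801.15 K.
T_C = 9 °C → 9 + 273.15 = 282.15 K.
Since the cycle is reversible, η = 1 − T_C/T_H = 1 − 282.15/801.15 = 0.6478.
For a reversible cycle Q_C/Q_H = T_C/T_H, so Q_C = 719 × 282.15/801.15 = 253 kJ.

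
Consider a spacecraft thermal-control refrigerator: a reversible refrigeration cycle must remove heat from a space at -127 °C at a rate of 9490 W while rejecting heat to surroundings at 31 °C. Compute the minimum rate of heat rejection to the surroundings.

Q̇_H ≈ 19750 W

T_H = 31 °C → 31 + 273.15 = 304.15 K.
T_C = -127 °C → -127 + 273.15 = 146.15 K.
For a reversible cycle Q_H/Q_C = T_H/T_C, so Q_H = Q_C·T_H/T_C = 9490 × 304.15/146.15 = 19750 W.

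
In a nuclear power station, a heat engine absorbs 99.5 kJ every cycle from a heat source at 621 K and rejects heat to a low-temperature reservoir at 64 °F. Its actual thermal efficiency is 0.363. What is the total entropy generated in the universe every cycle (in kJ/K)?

ΔS_univ ≈ 0.0576 kJ/K

T_C = 64 °F → (64 − 32) × 5/9 = 17.78 °C = 290.93 K.
W = η·Q_H = 0.363 × 99.5 = 36.12 kJ, so Q_C = Q_H − W = 63.38 kJ.
Entropy balance on the reservoirs: −Q_H/T_H = -0.1602 kJ/K, +Q_C/T_C = 0.2179 kJ/K.
ΔS_univ = −Q_H/T_H + Q_C/T_C = 0.0576 kJ/K (> 0, since η = 0.363 < η_Carnot = 0.532).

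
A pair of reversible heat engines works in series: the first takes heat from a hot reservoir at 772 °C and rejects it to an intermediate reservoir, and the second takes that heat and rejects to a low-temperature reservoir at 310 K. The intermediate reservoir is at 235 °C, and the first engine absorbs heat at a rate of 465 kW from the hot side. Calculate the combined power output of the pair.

Ẇ_total ≈ 327.1 kW

T_H = 772 °C → 772 + 273.15 = 1045.15 K.
Two reversible stages in series are equivalent to a single Carnot engine between T_H and T_C, so η_total = 1 − T_C/T_H = 1 − 310.00/1045.15 = 0.7034.
W_total = η_total · Q_H = 0.7034 × 465 = 327.1 kW.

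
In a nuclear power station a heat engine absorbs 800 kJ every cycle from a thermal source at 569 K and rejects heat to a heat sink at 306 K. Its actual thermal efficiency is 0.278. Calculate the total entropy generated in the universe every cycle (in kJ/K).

W = η·Q_H = 0.278 × 800 = 222.4 kJ, so Q_C = Q_H − W = 577.6 kJ.
Entropy balance on the reservoirs: −Q_H/T_H = -1.406 kJ/K, +Q_C/T_C = 1.888 kJ/K.
ΔS_univ = −Q_H/T_H + Q_C/T_C = 0.4816 kJ/K (> 0, since η = 0.278 < η_Carnot = 0.462).

ΔS_univ ≈ 0.4816 kJ/K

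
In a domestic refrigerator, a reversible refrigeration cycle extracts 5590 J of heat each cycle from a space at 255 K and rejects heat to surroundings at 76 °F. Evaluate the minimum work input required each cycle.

T_H = 76 °F → (76 − 32) × 5/9 = 24.44 °C = 297.59 K.
Carnot COP: COP_R = T_C/(T_H − T_C) = 255.00/42.59 = 5.9867.
W = Q_C/COP_R = 5590/5.9867 = 934 J.

W_in ≈ 934 J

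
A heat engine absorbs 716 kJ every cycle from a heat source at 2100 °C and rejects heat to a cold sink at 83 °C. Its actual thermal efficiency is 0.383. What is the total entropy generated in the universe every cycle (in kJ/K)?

ΔS_univ ≈ 0.9387 kJ/K

T_H = 2100 °C → 2100 + 273.15 = 2373.15 K.
T_C = 83 °C → 83 + 273.15 = 356.15 K.
W = η·Q_H = 0.383 × 716 = 274.2 kJ, so Q_C = Q_H − W = 441.8 kJ.
The hot reservoir loses entropy Q_H/T_H = 716/2373.15 = 0.3017 kJ/K; the cold reservoir gains Q_C/T_C = 441.8/356.15 = 1.240 kJ/K.
ΔS_univ = −Q_H/T_H + Q_C/T_C = 0.9387 kJ/K (> 0, since η = 0.383 < η_Carnot = 0.850).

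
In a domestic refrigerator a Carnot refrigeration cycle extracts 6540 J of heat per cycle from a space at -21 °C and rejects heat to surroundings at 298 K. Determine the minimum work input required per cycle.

W_in ≈ 1190 J

T_C = -21 °C → -21 + 273.15 = 252.15 K.
COP_R = T_C/(T_H − T_C) = 252.15/45.85 = 5.4995.
W = Q_C/COP_R = 6540/5.4995 = 1190 J.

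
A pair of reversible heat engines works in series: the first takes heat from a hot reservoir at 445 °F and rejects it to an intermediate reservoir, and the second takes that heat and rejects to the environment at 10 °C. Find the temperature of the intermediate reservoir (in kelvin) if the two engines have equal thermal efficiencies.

T_H = 445 °F → (445 − 32) × 5/9 = 229.44 °C = 502.59 K.
T_C = 10 °C → 10 + 273.15 = 283.15 K.
Equal efficiencies require 1 − T_m/T_H = 1 − T_C/T_m, i.e. T_m/T_H = T_C/T_m, so T_m = √(T_H·T_C) = √(502.59 × 283.15) = 377 K.

T_m ≈ 377 K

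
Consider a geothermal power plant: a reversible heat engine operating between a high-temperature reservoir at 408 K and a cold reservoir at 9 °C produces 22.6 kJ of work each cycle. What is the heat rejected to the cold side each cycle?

Q_C ≈ 50.67 kJ

T_C = 9 °C → 9 + 273.15 = 282.15 K.
Since the cycle is reversible, η = 1 − T_C/T_H = 1 − 282.15/408.00 = 0.3085.
Since Q_C/Q_H = T_C/T_H and Q_H = W/η, Q_C = W·T_C/(T_H − T_C) = 22.6 × 282.15/125.85 = 50.67 kJ.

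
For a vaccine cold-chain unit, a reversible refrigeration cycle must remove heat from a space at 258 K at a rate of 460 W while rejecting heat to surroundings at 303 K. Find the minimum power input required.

COP_R = T_C/(T_H − T_C) = 258.00/45.00 = 5.7333.
W = Q_C/COP_R = 460/5.7333 = 80.2 W.

Ẇ_in ≈ 80.2 W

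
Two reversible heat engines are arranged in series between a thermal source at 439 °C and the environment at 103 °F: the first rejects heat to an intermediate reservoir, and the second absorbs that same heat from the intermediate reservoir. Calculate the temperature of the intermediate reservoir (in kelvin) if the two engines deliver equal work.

T_m ≈ 512.4 K

T_H = 439 °C → 439 + 273.15 = 712.15 K.
T_C = 103 °F → (103 − 32) × 5/9 = 39.44 °C = 312.59 K.
For reversible stages Q_m = Q_H·(T_m/T_H). Setting W₁ = Q_H(1 − T_m/T_H) equal to W₂ = Q_m(1 − T_C/T_m) = Q_H·(T_m − T_C)/T_H gives T_H − T_m = T_m − T_C, so T_m = (T_H + T_C)/2 = (712.15 + 312.59)/2 = 512.4 K.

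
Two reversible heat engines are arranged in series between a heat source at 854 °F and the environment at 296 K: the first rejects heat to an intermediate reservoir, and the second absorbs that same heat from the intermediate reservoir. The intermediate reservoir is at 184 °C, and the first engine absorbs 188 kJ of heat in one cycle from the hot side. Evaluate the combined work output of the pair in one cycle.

W_total ≈ 112 kJ

T_H = 854 °F → (854 − 32) × 5/9 = 456.67 °C = 729.82 K.
Two reversible stages in series are equivalent to a single Carnot engine between T_H and T_C, so η_total = 1 − T_C/T_H = 1 − 296.00/729.82 = 0.5944.
W_total = η_total · Q_H = 0.5944 × 188 = 112 kJ.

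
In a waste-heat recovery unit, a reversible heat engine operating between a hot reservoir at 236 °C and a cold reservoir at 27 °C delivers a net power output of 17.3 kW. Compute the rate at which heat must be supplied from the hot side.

Q̇_H ≈ 42.14 kW

T_H = 236 °C → 236 + 273.15 = 509.15 K.
T_C = 27 °C → 27 + 273.15 = 300.15 K.
Since the cycle is reversible, η = 1 − T_C/T_H = 1 − 300.15/509.15 = 0.4105.
Q_H = W/η = 17.3/0.4105 = 42.14 kW.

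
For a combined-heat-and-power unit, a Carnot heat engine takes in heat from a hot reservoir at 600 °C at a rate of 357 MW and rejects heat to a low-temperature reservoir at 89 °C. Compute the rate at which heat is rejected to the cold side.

Q̇_C ≈ 148 MW

T_H = 600 °C → 600 + 273.15 = 873.15 K.
T_C = 89 °C → 89 + 273.15 = 362.15 K.
η_rev = 1 − T_C/T_H = 1 − 362.15/873.15 = 0.5852.
For a reversible cycle Q_C/Q_H = T_C/T_H, so Q_C = 357 × 362.15/873.15 = 148 MW.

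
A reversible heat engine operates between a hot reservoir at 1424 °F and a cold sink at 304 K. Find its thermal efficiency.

T_H = 1424 °F → (1424 − 32) × 5/9 = 773.33 °C = 1046.48 K.
Carnot efficiency: η = 1 − T_C/T_H = 1 − 304.00/1046.48 = 0.710.

η ≈ 0.710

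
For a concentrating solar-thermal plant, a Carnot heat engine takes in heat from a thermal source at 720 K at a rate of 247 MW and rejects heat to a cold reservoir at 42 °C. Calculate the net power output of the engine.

Ẇ ≈ 139 MW

T_C = 42 °C → 42 + 273.15 = 315.15 K.
Since the cycle is reversible, η = 1 − T_C/T_H = 1 − 315.15/720.00 = 0.5623.
W = η·Q_H = 0.5623 × 247 = 139 MW.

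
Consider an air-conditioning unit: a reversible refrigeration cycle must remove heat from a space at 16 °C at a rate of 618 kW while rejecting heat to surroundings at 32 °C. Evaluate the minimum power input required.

T_H = 32 °C → 32 + 273.15 = 305.15 K.
T_C = 16 °C → 16 + 273.15 = 289.15 K.
Carnot COP: COP_R = T_C/(T_H − T_C) = 289.15/16.00 = 18.0719.
W = Q_C/COP_R = 618/18.0719 = 34.20 kW.

Ẇ_in ≈ 34.20 kW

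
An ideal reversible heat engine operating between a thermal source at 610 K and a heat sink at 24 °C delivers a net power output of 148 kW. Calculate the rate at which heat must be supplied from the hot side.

T_C = 24 °C → 24 + 273.15 = 297.15 K.
η_rev = 1 − T_C/T_H = 1 − 297.15/610.00 = 0.5129.
Q_H = W/η = 148/0.5129 = 289 kW.

Q̇_H ≈ 289 kW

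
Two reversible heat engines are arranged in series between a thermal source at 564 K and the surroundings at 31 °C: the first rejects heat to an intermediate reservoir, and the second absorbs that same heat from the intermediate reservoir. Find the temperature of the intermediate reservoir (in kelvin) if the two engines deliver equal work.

T_C = 31 °C → 31 + 273.15 = 304.15 K.
For reversible stages Q_m = Q_H·(T_m/T_H). Setting W₁ = Q_H(1 − T_m/T_H) equal to W₂ = Q_m(1 − T_C/T_m) = Q_H·(T_m − T_C)/T_H gives T_H − T_m = T_m − T_C, so T_m = (T_H + T_C)/2 = (564.00 + 304.15)/2 = 434 K.

T_m ≈ 434 K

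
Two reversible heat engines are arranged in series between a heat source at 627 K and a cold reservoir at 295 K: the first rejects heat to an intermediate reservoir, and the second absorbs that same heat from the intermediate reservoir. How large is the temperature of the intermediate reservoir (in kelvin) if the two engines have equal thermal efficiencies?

Equal efficiencies require 1 − T_m/T_H = 1 − T_C/T_m, i.e. T_m/T_H = T_C/T_m, so T_m = √(T_H·T_C) = √(627.00 × 295.00) = 430 K.

T_m ≈ 430 K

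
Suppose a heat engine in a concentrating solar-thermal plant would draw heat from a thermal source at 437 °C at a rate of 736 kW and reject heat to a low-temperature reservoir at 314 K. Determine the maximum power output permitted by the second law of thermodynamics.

T_H = 437 °C → 437 + 273.15 = 710.15 K.
The second-law ceiling is the Carnot efficiency, η_max = 1 − T_C/T_H = 1 − 314.00/710.15 = 0.5578.
W_max = η_max · Q_H = 0.5578 × 736 = 410.6 kW.

Ẇ_max ≈ 410.6 kW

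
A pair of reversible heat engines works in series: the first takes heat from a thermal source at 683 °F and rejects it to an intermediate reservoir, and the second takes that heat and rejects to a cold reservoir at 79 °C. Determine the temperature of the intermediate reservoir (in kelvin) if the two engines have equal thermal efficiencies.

T_m ≈ 473 K

T_H = 683 °F → (683 − 32) × 5/9 = 361.67 °C = 634.82 K.
T_C = 79 °C → 79 + 273.15 = 352.15 K.
Equal efficiencies require 1 − T_m/T_H = 1 − T_C/T_m, i.e. T_m/T_H = T_C/T_m, so T_m = √(T_H·T_C) = √(634.82 × 352.15) = 473 K.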